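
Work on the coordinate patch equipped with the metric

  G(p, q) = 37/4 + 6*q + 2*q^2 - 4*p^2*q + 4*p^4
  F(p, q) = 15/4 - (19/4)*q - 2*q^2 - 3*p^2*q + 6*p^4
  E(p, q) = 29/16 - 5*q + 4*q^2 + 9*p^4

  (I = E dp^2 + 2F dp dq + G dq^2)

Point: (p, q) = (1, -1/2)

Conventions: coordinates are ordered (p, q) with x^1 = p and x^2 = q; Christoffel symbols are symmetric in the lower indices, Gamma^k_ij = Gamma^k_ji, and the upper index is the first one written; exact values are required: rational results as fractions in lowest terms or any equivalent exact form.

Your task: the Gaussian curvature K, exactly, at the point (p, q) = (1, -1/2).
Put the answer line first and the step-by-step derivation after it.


Answer: K = -403664/106929

E = 229/16, F = 105/8, G = 51/4, EG - F^2 = 327/32 at the point
E_p = 36, E_q = -9, F_p = 27, F_q = -23/4, G_p = 20, G_q = 0
E_qq = 8, F_pq = -6, G_pp = 52
The intrinsic route: Brioschi's K = (det M1 - det M2)/(EG - F^2)^2.
M1 = [[-E_qq/2 + F_pq - G_pp/2, E_p/2, F_p - E_q/2], [F_q - G_p/2, E, F], [G_q/2, F, G]] = [[-36, 18, 63/2], [-63/4, 229/16, 105/8], [0, 105/8, 51/4]]; det M1 = -208953/64
M2 = [[0, E_q/2, G_p/2], [E_q/2, E, F], [G_p/2, F, G]] = [[0, -9/2, 10], [-9/2, 229/16, 105/8], [10, 105/8, 51/4]]; det M2 = -45931/16
det M1 - det M2 = -25229/64; K = -25229/64 / (327/32)^2 = -403664/106929


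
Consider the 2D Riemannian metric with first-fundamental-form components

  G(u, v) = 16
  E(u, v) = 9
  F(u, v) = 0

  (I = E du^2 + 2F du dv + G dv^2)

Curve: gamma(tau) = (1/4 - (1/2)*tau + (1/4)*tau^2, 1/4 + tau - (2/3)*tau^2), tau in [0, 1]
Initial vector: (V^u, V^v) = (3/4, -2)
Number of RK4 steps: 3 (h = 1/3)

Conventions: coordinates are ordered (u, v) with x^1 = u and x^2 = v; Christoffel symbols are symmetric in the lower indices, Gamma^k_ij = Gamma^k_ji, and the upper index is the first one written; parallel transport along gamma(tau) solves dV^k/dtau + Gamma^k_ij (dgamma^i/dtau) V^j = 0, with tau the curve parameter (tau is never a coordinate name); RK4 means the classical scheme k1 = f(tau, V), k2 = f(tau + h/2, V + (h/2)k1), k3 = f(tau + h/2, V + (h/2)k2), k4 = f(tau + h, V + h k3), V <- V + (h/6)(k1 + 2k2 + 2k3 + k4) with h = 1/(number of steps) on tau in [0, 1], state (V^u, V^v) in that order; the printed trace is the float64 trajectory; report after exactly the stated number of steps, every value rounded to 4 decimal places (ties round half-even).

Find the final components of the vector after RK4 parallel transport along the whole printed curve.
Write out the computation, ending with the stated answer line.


gamma'(tau) = (-1/2 + (1/2)*tau, 1 - (4/3)*tau); f(tau, V)^k = -Gamma^k_ij(gamma(tau)) gamma'^i(tau) V^j; h = 1/3; intermediate values shown to 6 dp
curve data and Christoffel symbols at the stage parameters:
  tau = 0.000000: gamma = (0.250000, 0.250000), gamma' = (-0.500000, 1.000000); Gamma_uuu = 0.000000, Gamma_uuv = 0.000000, Gamma_uvv = 0.000000, Gamma_vuu = 0.000000, Gamma_vuv = 0.000000, Gamma_vvv = 0.000000
  tau = 0.166667: gamma = (0.173611, 0.398148), gamma' = (-0.416667, 0.777778); Gamma_uuu = 0.000000, Gamma_uuv = 0.000000, Gamma_uvv = 0.000000, Gamma_vuu = 0.000000, Gamma_vuv = 0.000000, Gamma_vvv = 0.000000
  tau = 0.333333: gamma = (0.111111, 0.509259), gamma' = (-0.333333, 0.555556); Gamma_uuu = 0.000000, Gamma_uuv = 0.000000, Gamma_uvv = 0.000000, Gamma_vuu = 0.000000, Gamma_vuv = 0.000000, Gamma_vvv = 0.000000
  tau = 0.500000: gamma = (0.062500, 0.583333), gamma' = (-0.250000, 0.333333); Gamma_uuu = 0.000000, Gamma_uuv = 0.000000, Gamma_uvv = 0.000000, Gamma_vuu = 0.000000, Gamma_vuv = 0.000000, Gamma_vvv = 0.000000
  tau = 0.666667: gamma = (0.027778, 0.620370), gamma' = (-0.166667, 0.111111); Gamma_uuu = 0.000000, Gamma_uuv = 0.000000, Gamma_uvv = 0.000000, Gamma_vuu = 0.000000, Gamma_vuv = 0.000000, Gamma_vvv = 0.000000
  tau = 0.833333: gamma = (0.006944, 0.620370), gamma' = (-0.083333, -0.111111); Gamma_uuu = 0.000000, Gamma_uuv = 0.000000, Gamma_uvv = 0.000000, Gamma_vuu = 0.000000, Gamma_vuv = 0.000000, Gamma_vvv = 0.000000
  tau = 1.000000: gamma = (0.000000, 0.583333), gamma' = (0.000000, -0.333333); Gamma_uuu = 0.000000, Gamma_uuv = 0.000000, Gamma_uvv = 0.000000, Gamma_vuu = 0.000000, Gamma_vuv = 0.000000, Gamma_vvv = 0.000000
step 0: V^u = 0.7500, V^v = -2.0000
step 1: k1 = (0.000000, 0.000000), k2 = (0.000000, 0.000000), k3 = (0.000000, 0.000000), k4 = (0.000000, 0.000000); V <- V + (h/6)(k1 + 2k2 + 2k3 + k4): V^u = 0.7500, V^v = -2.0000
step 2: k1 = (0.000000, 0.000000), k2 = (0.000000, 0.000000), k3 = (0.000000, 0.000000), k4 = (0.000000, 0.000000); V <- V + (h/6)(k1 + 2k2 + 2k3 + k4): V^u = 0.7500, V^v = -2.0000
step 3: k1 = (0.000000, 0.000000), k2 = (0.000000, 0.000000), k3 = (0.000000, 0.000000), k4 = (0.000000, 0.000000); V <- V + (h/6)(k1 + 2k2 + 2k3 + k4): V^u = 0.7500, V^v = -2.0000

Answer: V^u = 0.7500, V^v = -2.0000


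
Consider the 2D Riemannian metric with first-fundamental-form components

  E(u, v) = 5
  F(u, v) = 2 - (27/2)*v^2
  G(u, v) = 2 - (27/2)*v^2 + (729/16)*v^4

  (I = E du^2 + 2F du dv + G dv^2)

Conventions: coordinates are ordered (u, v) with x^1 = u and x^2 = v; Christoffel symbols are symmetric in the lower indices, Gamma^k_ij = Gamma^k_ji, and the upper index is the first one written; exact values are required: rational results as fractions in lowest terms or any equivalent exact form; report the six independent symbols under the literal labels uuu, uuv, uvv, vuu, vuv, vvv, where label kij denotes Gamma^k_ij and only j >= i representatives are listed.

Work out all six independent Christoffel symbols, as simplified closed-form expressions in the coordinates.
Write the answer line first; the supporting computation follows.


Answer: Gamma_uuu = 0, Gamma_uuv = 0, Gamma_uvv = -144*v/(243*v^4 - 72*v^2 + 32), Gamma_vuu = 0, Gamma_vuv = 0, Gamma_vvv = (486*v^3 - 72*v)/(243*v^4 - 72*v^2 + 32)

E = 5; F = 2 - (27/2)*v^2; G = 2 - (27/2)*v^2 + (729/16)*v^4
Gamma^k_ij = (1/2) g^{kl} (d_i g_jl + d_j g_il - d_l g_ij), with g^inv = (1/(EG-F^2)) [[G, -F], [-F, E]]
first partials: E_u = 0, E_v = 0, F_u = 0, F_v = -27*v, G_u = 0, G_v = -27*v + (729/4)*v^3
D = EG - F^2 = 6 - (27/2)*v^2 + (729/16)*v^4
expanded: Gamma^u_uu = (G E_u - 2F F_u + F E_v)/(2D), Gamma^u_uv = (G E_v - F G_u)/(2D), Gamma^u_vv = (2G F_v - G G_u - F G_v)/(2D), Gamma^v_uu = (2E F_u - E E_v - F E_u)/(2D), Gamma^v_uv = (E G_u - F E_v)/(2D), Gamma^v_vv = (E G_v - 2F F_v + F G_u)/(2D); substitute and cancel common factors


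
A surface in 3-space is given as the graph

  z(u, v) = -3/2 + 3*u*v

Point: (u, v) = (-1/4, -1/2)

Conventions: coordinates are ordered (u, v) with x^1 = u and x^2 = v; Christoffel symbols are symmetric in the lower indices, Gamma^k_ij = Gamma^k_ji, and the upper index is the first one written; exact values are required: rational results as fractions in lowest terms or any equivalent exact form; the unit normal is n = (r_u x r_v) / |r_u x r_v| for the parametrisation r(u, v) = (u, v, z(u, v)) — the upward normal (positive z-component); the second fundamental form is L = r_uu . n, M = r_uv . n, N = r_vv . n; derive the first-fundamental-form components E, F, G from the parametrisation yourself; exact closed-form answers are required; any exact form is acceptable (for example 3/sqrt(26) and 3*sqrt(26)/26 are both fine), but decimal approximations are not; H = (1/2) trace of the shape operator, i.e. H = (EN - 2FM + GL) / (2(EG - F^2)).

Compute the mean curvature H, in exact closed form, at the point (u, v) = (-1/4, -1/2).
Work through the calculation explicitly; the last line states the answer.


z_u = -3/2, z_v = -3/4, z_uu = 0, z_uv = 3, z_vv = 0
E = 13/4, F = 9/8, G = 25/16; answer radicand W^2 = 61/16
unnormalised second-form numerators: l = 0, m = 3, n = 0; L = l/sqrt(61/16), and similarly M = m/sqrt(W^2), N = n/sqrt(W^2)
H = (E*n - 2*F*m + G*l) / (2*(EG - F^2)*sqrt(W^2)); E*n - 2*F*m + G*l = -27/4, EG - F^2 = 61/16, so H = (-54/61)/sqrt(61/16)

Answer: H = -216*sqrt(61)/3721


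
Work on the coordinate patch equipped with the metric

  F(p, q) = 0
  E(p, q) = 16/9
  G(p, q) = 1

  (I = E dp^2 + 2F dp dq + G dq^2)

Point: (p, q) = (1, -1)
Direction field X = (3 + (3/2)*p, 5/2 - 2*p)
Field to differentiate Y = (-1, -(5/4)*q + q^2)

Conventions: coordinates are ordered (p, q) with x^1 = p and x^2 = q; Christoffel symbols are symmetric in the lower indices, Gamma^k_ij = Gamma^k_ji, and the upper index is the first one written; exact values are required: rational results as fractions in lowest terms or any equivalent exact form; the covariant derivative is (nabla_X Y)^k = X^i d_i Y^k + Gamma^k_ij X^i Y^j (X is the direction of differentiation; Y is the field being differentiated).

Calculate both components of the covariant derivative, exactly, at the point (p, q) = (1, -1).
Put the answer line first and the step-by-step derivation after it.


Answer: (nabla_X Y)^p = 0, (nabla_X Y)^q = -13/8

E = 16/9, F = 0, G = 1 at the point
E_p = 0, E_q = 0, F_p = 0, F_q = 0, G_p = 0, G_q = 0
EG - F^2 = 16/9;  g^inv = (9/16) * [[1, 0], [0, 16/9]]
first-kind symbols [ij,l] = (1/2)(d_i g_jl + d_j g_il - d_l g_ij): [pp,p] = E_p/2 = 0, [pp,q] = F_p - E_q/2 = 0, [pq,p] = E_q/2 = 0, [pq,q] = G_p/2 = 0, [qq,p] = F_q - G_p/2 = 0, [qq,q] = G_q/2 = 0
Gamma^p_ij = (G*[ij,p] - F*[ij,q])/(EG - F^2), Gamma^q_ij = (E*[ij,q] - F*[ij,p])/(EG - F^2)
Gamma_ppp = 0, Gamma_ppq = 0, Gamma_pqq = 0, Gamma_qpp = 0, Gamma_qpq = 0, Gamma_qqq = 0
X = (9/2, 1/2), Y = (-1, 9/4) at the point


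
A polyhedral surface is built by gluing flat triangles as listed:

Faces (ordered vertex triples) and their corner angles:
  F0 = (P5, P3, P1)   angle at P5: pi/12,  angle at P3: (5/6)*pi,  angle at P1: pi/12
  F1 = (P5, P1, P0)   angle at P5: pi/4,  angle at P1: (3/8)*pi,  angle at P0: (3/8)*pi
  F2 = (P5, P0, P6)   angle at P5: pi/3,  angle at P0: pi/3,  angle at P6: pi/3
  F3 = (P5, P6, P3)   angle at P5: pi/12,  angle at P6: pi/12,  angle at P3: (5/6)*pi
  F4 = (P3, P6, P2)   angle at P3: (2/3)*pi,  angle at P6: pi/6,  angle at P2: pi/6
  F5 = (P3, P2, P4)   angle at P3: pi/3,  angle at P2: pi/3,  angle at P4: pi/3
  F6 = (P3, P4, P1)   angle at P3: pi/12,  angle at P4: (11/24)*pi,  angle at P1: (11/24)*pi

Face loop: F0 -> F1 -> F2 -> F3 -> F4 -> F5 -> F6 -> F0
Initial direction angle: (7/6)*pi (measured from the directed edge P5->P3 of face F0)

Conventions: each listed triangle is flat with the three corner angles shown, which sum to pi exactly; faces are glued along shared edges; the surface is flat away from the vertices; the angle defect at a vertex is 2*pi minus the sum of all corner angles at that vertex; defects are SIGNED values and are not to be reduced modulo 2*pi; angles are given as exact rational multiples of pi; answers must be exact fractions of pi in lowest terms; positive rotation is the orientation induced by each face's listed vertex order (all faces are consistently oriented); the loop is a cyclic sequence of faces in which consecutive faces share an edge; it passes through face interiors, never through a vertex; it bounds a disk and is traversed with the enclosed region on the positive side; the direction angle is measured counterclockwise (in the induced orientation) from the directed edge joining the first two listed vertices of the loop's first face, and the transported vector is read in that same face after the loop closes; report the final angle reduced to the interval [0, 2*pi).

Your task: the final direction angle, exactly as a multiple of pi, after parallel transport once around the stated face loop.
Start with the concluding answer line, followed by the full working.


Answer: final direction angle = (5/3)*pi

enclosed vertex P3: corner angles sum to (11/4)*pi, defect = 2*pi - (11/4)*pi = (-3/4)*pi
enclosed vertex P5: corner angles sum to (3/4)*pi, defect = 2*pi - (3/4)*pi = (5/4)*pi
adding the enclosed defects to the starting angle (mod 2*pi, induced orientation) gives the holonomy
final angle = (7/6)*pi + pi/2 = (5/3)*pi (mod 2*pi)


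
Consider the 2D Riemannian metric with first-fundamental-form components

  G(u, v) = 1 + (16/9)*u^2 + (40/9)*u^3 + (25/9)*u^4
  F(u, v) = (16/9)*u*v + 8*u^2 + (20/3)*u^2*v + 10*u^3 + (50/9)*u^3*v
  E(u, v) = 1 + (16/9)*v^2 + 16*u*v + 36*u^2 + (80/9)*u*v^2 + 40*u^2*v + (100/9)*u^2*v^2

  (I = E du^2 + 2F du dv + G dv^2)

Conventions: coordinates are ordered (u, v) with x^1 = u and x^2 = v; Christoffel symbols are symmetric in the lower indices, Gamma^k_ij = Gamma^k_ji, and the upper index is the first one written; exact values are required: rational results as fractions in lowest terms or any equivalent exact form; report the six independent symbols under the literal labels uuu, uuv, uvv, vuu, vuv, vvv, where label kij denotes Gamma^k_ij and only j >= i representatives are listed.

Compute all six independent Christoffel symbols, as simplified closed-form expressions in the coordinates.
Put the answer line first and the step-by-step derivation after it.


Answer: Gamma_uuu = (100*u*v^2 + 360*u*v + 324*u + 40*v^2 + 72*v)/(25*u^4 + 40*u^3 + 100*u^2*v^2 + 360*u^2*v + 340*u^2 + 80*u*v^2 + 144*u*v + 16*v^2 + 9), Gamma_uuv = (100*u^2*v + 180*u^2 + 80*u*v + 72*u + 16*v)/(25*u^4 + 40*u^3 + 100*u^2*v^2 + 360*u^2*v + 340*u^2 + 80*u*v^2 + 144*u*v + 16*v^2 + 9), Gamma_uvv = 0, Gamma_vuu = (50*u^2*v + 90*u^2 + 40*u*v + 72*u)/(25*u^4 + 40*u^3 + 100*u^2*v^2 + 360*u^2*v + 340*u^2 + 80*u*v^2 + 144*u*v + 16*v^2 + 9), Gamma_vuv = (50*u^3 + 60*u^2 + 16*u)/(25*u^4 + 40*u^3 + 100*u^2*v^2 + 360*u^2*v + 340*u^2 + 80*u*v^2 + 144*u*v + 16*v^2 + 9), Gamma_vvv = 0

E = 1 + (16/9)*v^2 + 16*u*v + 36*u^2 + (80/9)*u*v^2 + 40*u^2*v + (100/9)*u^2*v^2; F = (16/9)*u*v + 8*u^2 + (20/3)*u^2*v + 10*u^3 + (50/9)*u^3*v; G = 1 + (16/9)*u^2 + (40/9)*u^3 + (25/9)*u^4
Gamma^k_ij = (1/2) g^{kl} (d_i g_jl + d_j g_il - d_l g_ij), with g^inv = (1/(EG-F^2)) [[G, -F], [-F, E]]
first partials: E_u = 16*v + 72*u + (80/9)*v^2 + 80*u*v + (200/9)*u*v^2, E_v = (32/9)*v + 16*u + (160/9)*u*v + 40*u^2 + (200/9)*u^2*v, F_u = (16/9)*v + 16*u + (40/3)*u*v + 30*u^2 + (50/3)*u^2*v, F_v = (16/9)*u + (20/3)*u^2 + (50/9)*u^3, G_u = (32/9)*u + (40/3)*u^2 + (100/9)*u^3, G_v = 0
D = EG - F^2 = 1 + (16/9)*v^2 + 16*u*v + (340/9)*u^2 + (80/9)*u*v^2 + 40*u^2*v + (40/9)*u^3 + (100/9)*u^2*v^2 + (25/9)*u^4
expanded: Gamma^u_uu = (G E_u - 2F F_u + F E_v)/(2D), Gamma^u_uv = (G E_v - F G_u)/(2D), Gamma^u_vv = (2G F_v - G G_u - F G_v)/(2D), Gamma^v_uu = (2E F_u - E E_v - F E_u)/(2D), Gamma^v_uv = (E G_u - F E_v)/(2D), Gamma^v_vv = (E G_v - 2F F_v + F G_u)/(2D); substitute and cancel common factors


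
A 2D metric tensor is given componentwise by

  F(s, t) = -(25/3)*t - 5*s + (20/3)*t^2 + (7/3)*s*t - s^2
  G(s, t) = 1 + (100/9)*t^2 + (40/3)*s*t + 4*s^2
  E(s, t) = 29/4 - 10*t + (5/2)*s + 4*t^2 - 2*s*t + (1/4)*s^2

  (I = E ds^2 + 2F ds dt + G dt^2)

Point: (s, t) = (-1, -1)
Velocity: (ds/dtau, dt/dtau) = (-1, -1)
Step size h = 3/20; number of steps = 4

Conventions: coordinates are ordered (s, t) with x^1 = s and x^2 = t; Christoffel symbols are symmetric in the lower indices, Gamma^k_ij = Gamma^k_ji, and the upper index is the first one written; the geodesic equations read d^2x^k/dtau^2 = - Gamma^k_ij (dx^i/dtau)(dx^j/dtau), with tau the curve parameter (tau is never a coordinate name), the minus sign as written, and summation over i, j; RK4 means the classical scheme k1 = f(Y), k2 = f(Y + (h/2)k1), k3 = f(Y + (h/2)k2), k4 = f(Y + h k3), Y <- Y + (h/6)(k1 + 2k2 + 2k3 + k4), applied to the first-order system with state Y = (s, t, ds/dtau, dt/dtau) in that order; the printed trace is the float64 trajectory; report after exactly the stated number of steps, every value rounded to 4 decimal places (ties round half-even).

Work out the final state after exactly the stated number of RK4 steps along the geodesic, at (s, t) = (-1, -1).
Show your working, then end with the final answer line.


f(Y) = (ds/dtau, dt/dtau, -Gamma^s_ij Y'^i Y'^j, -Gamma^t_ij Y'^i Y'^j) with the Gammas evaluated at the stage position; h = 0.150000; intermediate values shown to 6 dp
step 0: s = -1.0000, t = -1.0000, ds/dtau = -1.0000, dt/dtau = -1.0000
step 1:
  k1: at (s, t) = (-1.000000, -1.000000), (ds/dtau, dt/dtau) = (-1.000000, -1.000000); Gamma_sss = 0.044010, Gamma_sst = -0.176039, Gamma_stt = -0.293399, Gamma_tss = 0.058680, Gamma_tst = -0.234719, Gamma_ttt = -0.391198; k1 = (-1.000000, -1.000000, 0.601467, 0.801956)
  k2: at (s, t) = (-1.075000, -1.075000), (ds/dtau, dt/dtau) = (-0.954890, -0.939853); Gamma_sss = 0.040490, Gamma_sst = -0.161961, Gamma_stt = -0.269935, Gamma_tss = 0.056448, Gamma_tst = -0.225794, Gamma_ttt = -0.376323; k2 = (-0.954890, -0.939853, 0.492227, 0.686225)
  k3: at (s, t) = (-1.071617, -1.070489), (ds/dtau, dt/dtau) = (-0.963083, -0.948533); Gamma_sss = 0.040666, Gamma_sst = -0.162665, Gamma_stt = -0.271108, Gamma_tss = 0.056579, Gamma_tst = -0.226316, Gamma_ttt = -0.377193; k3 = (-0.963083, -0.948533, 0.503395, 0.700374)
  k4: at (s, t) = (-1.144462, -1.142280), (ds/dtau, dt/dtau) = (-0.924491, -0.894944); Gamma_sss = 0.037670, Gamma_sst = -0.150679, Gamma_stt = -0.251132, Gamma_tss = 0.054520, Gamma_tst = -0.218078, Gamma_ttt = -0.363464; k4 = (-0.924491, -0.894944, 0.418275, 0.605372)
  Y <- Y + (h/6)(k1 + 2k2 + 2k3 + k4): s = -1.1440, t = -1.1418, ds/dtau = -0.9247, dt/dtau = -0.8955
step 2:
  k1: at (s, t) = (-1.144011, -1.141793), (ds/dtau, dt/dtau) = (-0.924725, -0.895487); Gamma_sss = 0.037688, Gamma_sst = -0.150752, Gamma_stt = -0.251254, Gamma_tss = 0.054533, Gamma_tst = -0.218133, Gamma_ttt = -0.363555; k1 = (-0.924725, -0.895487, 0.418921, 0.606163)
  k2: at (s, t) = (-1.213365, -1.208954), (ds/dtau, dt/dtau) = (-0.893306, -0.850025); Gamma_sss = 0.035180, Gamma_sst = -0.140719, Gamma_stt = -0.234532, Gamma_tss = 0.052686, Gamma_tst = -0.210744, Gamma_ttt = -0.351240; k2 = (-0.893306, -0.850025, 0.355092, 0.531792)
  k3: at (s, t) = (-1.211009, -1.205545), (ds/dtau, dt/dtau) = (-0.898093, -0.855602); Gamma_sss = 0.035281, Gamma_sst = -0.141125, Gamma_stt = -0.235208, Gamma_tss = 0.052775, Gamma_tst = -0.211101, Gamma_ttt = -0.351835; k3 = (-0.898093, -0.855602, 0.360612, 0.539421)
  k4: at (s, t) = (-1.278725, -1.270133), (ds/dtau, dt/dtau) = (-0.870634, -0.814574); Gamma_sss = 0.033095, Gamma_sst = -0.132380, Gamma_stt = -0.220634, Gamma_tss = 0.051071, Gamma_tst = -0.204282, Gamma_ttt = -0.340470; k4 = (-0.870634, -0.814574, 0.309078, 0.476952)
  Y <- Y + (h/6)(k1 + 2k2 + 2k3 + k4): s = -1.2785, t = -1.2698, ds/dtau = -0.8707, dt/dtau = -0.8148
step 3:
  k1: at (s, t) = (-1.278465, -1.269826), (ds/dtau, dt/dtau) = (-0.870740, -0.814848); Gamma_sss = 0.033104, Gamma_sst = -0.132416, Gamma_stt = -0.220694, Gamma_tss = 0.051078, Gamma_tst = -0.204313, Gamma_ttt = -0.340522; k1 = (-0.870740, -0.814848, 0.309341, 0.477301)
  k2: at (s, t) = (-1.343770, -1.330939), (ds/dtau, dt/dtau) = (-0.847540, -0.779051); Gamma_sss = 0.031219, Gamma_sst = -0.124876, Gamma_stt = -0.208126, Gamma_tss = 0.049533, Gamma_tst = -0.198133, Gamma_ttt = -0.330221; k2 = (-0.847540, -0.779051, 0.268795, 0.426481)
  k3: at (s, t) = (-1.342030, -1.328255), (ds/dtau, dt/dtau) = (-0.850581, -0.782862); Gamma_sss = 0.031282, Gamma_sst = -0.125129, Gamma_stt = -0.208548, Gamma_tss = 0.049597, Gamma_tst = -0.198386, Gamma_ttt = -0.330644; k3 = (-0.850581, -0.782862, 0.271824, 0.430966)
  k4: at (s, t) = (-1.406052, -1.387255), (ds/dtau, dt/dtau) = (-0.829967, -0.750203); Gamma_sss = 0.029609, Gamma_sst = -0.118437, Gamma_stt = -0.197395, Gamma_tss = 0.048164, Gamma_tst = -0.192658, Gamma_ttt = -0.321096; k4 = (-0.829967, -0.750203, 0.238187, 0.387451)
  Y <- Y + (h/6)(k1 + 2k2 + 2k3 + k4): s = -1.4059, t = -1.3870, ds/dtau = -0.8300, dt/dtau = -0.7504
step 4:
  k1: at (s, t) = (-1.405889, -1.387048), (ds/dtau, dt/dtau) = (-0.830021, -0.750357); Gamma_sss = 0.029614, Gamma_sst = -0.118456, Gamma_stt = -0.197427, Gamma_tss = 0.048169, Gamma_tst = -0.192677, Gamma_ttt = -0.321128; k1 = (-0.830021, -0.750357, 0.238309, 0.387624)
  k2: at (s, t) = (-1.468140, -1.443324), (ds/dtau, dt/dtau) = (-0.812148, -0.721285); Gamma_sss = 0.028140, Gamma_sst = -0.112560, Gamma_stt = -0.187601, Gamma_tss = 0.046858, Gamma_tst = -0.187433, Gamma_ttt = -0.312388; k2 = (-0.812148, -0.721285, 0.210913, 0.351207)
  k3: at (s, t) = (-1.466800, -1.441144), (ds/dtau, dt/dtau) = (-0.814203, -0.724017); Gamma_sss = 0.028182, Gamma_sst = -0.112728, Gamma_stt = -0.187880, Gamma_tss = 0.046905, Gamma_tst = -0.187620, Gamma_ttt = -0.312700; k3 = (-0.814203, -0.724017, 0.212710, 0.354025)
  k4: at (s, t) = (-1.528019, -1.495650), (ds/dtau, dt/dtau) = (-0.798115, -0.697253); Gamma_sss = 0.026855, Gamma_sst = -0.107422, Gamma_stt = -0.179036, Gamma_tss = 0.045683, Gamma_tst = -0.182734, Gamma_ttt = -0.304557; k4 = (-0.798115, -0.697253, 0.189492, 0.322343)
  Y <- Y + (h/6)(k1 + 2k2 + 2k3 + k4): s = -1.5279, t = -1.4955, ds/dtau = -0.7981, dt/dtau = -0.6973

Answer: s = -1.5279, t = -1.4955, ds/dtau = -0.7981, dt/dtau = -0.6973


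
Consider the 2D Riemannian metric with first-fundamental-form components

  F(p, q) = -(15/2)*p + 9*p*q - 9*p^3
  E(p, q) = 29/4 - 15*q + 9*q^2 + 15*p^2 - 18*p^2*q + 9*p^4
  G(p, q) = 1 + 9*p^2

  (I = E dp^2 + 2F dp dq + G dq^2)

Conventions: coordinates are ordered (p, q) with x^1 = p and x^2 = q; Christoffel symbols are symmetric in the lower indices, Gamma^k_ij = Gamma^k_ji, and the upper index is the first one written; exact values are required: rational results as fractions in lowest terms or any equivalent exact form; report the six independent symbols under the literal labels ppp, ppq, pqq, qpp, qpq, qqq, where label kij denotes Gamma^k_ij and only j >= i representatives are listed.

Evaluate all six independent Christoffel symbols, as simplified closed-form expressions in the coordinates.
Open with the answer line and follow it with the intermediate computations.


Answer: Gamma_ppp = (72*p^3 - 72*p*q + 60*p)/(36*p^4 - 72*p^2*q + 96*p^2 + 36*q^2 - 60*q + 29), Gamma_ppq = (-36*p^2 + 36*q - 30)/(36*p^4 - 72*p^2*q + 96*p^2 + 36*q^2 - 60*q + 29), Gamma_pqq = 0, Gamma_qpp = -72*p^2/(36*p^4 - 72*p^2*q + 96*p^2 + 36*q^2 - 60*q + 29), Gamma_qpq = 36*p/(36*p^4 - 72*p^2*q + 96*p^2 + 36*q^2 - 60*q + 29), Gamma_qqq = 0

E = 29/4 - 15*q + 9*q^2 + 15*p^2 - 18*p^2*q + 9*p^4; F = -(15/2)*p + 9*p*q - 9*p^3; G = 1 + 9*p^2
Gamma^k_ij = (1/2) g^{kl} (d_i g_jl + d_j g_il - d_l g_ij), with g^inv = (1/(EG-F^2)) [[G, -F], [-F, E]]
first partials: E_p = 30*p - 36*p*q + 36*p^3, E_q = -15 + 18*q - 18*p^2, F_p = -15/2 + 9*q - 27*p^2, F_q = 9*p, G_p = 18*p, G_q = 0
D = EG - F^2 = 29/4 - 15*q + 9*q^2 + 24*p^2 - 18*p^2*q + 9*p^4
expanded: Gamma^p_pp = (G E_p - 2F F_p + F E_q)/(2D), Gamma^p_pq = (G E_q - F G_p)/(2D), Gamma^p_qq = (2G F_q - G G_p - F G_q)/(2D), Gamma^q_pp = (2E F_p - E E_q - F E_p)/(2D), Gamma^q_pq = (E G_p - F E_q)/(2D), Gamma^q_qq = (E G_q - 2F F_q + F G_p)/(2D); substitute and cancel common factors


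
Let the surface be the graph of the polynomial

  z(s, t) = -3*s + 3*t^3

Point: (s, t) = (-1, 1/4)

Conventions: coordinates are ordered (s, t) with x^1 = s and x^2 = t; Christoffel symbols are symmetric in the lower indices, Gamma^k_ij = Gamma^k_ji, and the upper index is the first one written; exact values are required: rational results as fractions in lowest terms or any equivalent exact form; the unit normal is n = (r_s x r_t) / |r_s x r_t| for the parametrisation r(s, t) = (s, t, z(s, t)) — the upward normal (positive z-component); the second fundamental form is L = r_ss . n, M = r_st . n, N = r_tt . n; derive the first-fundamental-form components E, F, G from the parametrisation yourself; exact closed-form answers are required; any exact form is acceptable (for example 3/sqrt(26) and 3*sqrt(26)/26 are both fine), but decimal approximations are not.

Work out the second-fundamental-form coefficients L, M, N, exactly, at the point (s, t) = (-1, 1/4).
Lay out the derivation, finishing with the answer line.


z_s = -3, z_t = 9/16, z_ss = 0, z_st = 0, z_tt = 9/2
E = 10, F = -27/16, G = 337/256; answer radicand W^2 = 2641/256
unnormalised second-form numerators: l = 0, m = 0, n = 9/2; L = l/sqrt(2641/256), and similarly M = m/sqrt(W^2), N = n/sqrt(W^2)

Answer: L = 0, M = 0, N = 72*sqrt(2641)/2641


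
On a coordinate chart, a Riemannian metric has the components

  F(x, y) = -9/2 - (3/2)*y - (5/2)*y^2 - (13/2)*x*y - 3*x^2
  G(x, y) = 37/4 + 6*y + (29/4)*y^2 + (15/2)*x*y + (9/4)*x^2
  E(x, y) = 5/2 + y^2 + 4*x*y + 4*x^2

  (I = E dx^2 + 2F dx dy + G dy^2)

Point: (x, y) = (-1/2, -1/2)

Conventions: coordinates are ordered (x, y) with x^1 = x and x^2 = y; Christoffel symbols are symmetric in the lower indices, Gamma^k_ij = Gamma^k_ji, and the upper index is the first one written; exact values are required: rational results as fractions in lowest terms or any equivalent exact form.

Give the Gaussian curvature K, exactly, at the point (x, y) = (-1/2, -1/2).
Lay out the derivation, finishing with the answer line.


E = 19/4, F = -27/4, G = 21/2, EG - F^2 = 69/16 at the point
E_x = -6, E_y = -3, F_x = 25/4, F_y = 17/4, G_x = -6, G_y = -5
E_yy = 2, F_xy = -13/2, G_xx = 9/2
Apply the Brioschi formula K = (det M1 - det M2)/(EG - F^2)^2 over the derivative matrices of E, F, G.
M1 = [[-E_yy/2 + F_xy - G_xx/2, E_x/2, F_x - E_y/2], [F_y - G_x/2, E, F], [G_y/2, F, G]] = [[-39/4, -3, 31/4], [29/4, 19/4, -27/4], [-5/2, -27/4, 21/2]]; det M1 = -4849/32
M2 = [[0, E_y/2, G_x/2], [E_y/2, E, F], [G_x/2, F, G]] = [[0, -3/2, -3], [-3/2, 19/4, -27/4], [-3, -27/4, 21/2]]; det M2 = -1017/8
det M1 - det M2 = -781/32; K = -781/32 / (69/16)^2 = -6248/4761

Answer: K = -6248/4761


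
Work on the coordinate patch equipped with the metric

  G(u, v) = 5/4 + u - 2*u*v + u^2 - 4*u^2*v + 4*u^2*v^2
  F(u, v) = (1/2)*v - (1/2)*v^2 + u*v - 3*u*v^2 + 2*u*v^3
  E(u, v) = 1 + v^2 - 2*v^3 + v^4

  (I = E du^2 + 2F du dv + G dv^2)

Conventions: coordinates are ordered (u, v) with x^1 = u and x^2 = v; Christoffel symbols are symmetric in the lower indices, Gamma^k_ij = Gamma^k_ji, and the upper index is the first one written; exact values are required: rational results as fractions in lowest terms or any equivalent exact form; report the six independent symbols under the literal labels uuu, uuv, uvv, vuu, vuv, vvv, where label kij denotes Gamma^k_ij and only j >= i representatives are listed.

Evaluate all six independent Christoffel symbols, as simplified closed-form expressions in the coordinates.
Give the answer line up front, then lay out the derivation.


Answer: Gamma_uuu = 0, Gamma_uuv = (8*v^3 - 12*v^2 + 4*v)/(16*u^2*v^2 - 16*u^2*v + 4*u^2 - 8*u*v + 4*u + 4*v^4 - 8*v^3 + 4*v^2 + 5), Gamma_uvv = (8*u*v^2 - 8*u*v)/(16*u^2*v^2 - 16*u^2*v + 4*u^2 - 8*u*v + 4*u + 4*v^4 - 8*v^3 + 4*v^2 + 5), Gamma_vuu = 0, Gamma_vuv = (16*u*v^2 - 16*u*v + 4*u - 4*v + 2)/(16*u^2*v^2 - 16*u^2*v + 4*u^2 - 8*u*v + 4*u + 4*v^4 - 8*v^3 + 4*v^2 + 5), Gamma_vvv = (16*u^2*v - 8*u^2 - 4*u)/(16*u^2*v^2 - 16*u^2*v + 4*u^2 - 8*u*v + 4*u + 4*v^4 - 8*v^3 + 4*v^2 + 5)

E = 1 + v^2 - 2*v^3 + v^4; F = (1/2)*v - (1/2)*v^2 + u*v - 3*u*v^2 + 2*u*v^3; G = 5/4 + u - 2*u*v + u^2 - 4*u^2*v + 4*u^2*v^2
Gamma^k_ij = (1/2) g^{kl} (d_i g_jl + d_j g_il - d_l g_ij), with g^inv = (1/(EG-F^2)) [[G, -F], [-F, E]]
first partials: E_u = 0, E_v = 2*v - 6*v^2 + 4*v^3, F_u = v - 3*v^2 + 2*v^3, F_v = 1/2 - v + u - 6*u*v + 6*u*v^2, G_u = 1 - 2*v + 2*u - 8*u*v + 8*u*v^2, G_v = -2*u - 4*u^2 + 8*u^2*v
D = EG - F^2 = 5/4 + u + v^2 - 2*u*v + u^2 - 2*v^3 - 4*u^2*v + v^4 + 4*u^2*v^2
expanded: Gamma^u_uu = (G E_u - 2F F_u + F E_v)/(2D), Gamma^u_uv = (G E_v - F G_u)/(2D), Gamma^u_vv = (2G F_v - G G_u - F G_v)/(2D), Gamma^v_uu = (2E F_u - E E_v - F E_u)/(2D), Gamma^v_uv = (E G_u - F E_v)/(2D), Gamma^v_vv = (E G_v - 2F F_v + F G_u)/(2D); substitute and cancel common factors


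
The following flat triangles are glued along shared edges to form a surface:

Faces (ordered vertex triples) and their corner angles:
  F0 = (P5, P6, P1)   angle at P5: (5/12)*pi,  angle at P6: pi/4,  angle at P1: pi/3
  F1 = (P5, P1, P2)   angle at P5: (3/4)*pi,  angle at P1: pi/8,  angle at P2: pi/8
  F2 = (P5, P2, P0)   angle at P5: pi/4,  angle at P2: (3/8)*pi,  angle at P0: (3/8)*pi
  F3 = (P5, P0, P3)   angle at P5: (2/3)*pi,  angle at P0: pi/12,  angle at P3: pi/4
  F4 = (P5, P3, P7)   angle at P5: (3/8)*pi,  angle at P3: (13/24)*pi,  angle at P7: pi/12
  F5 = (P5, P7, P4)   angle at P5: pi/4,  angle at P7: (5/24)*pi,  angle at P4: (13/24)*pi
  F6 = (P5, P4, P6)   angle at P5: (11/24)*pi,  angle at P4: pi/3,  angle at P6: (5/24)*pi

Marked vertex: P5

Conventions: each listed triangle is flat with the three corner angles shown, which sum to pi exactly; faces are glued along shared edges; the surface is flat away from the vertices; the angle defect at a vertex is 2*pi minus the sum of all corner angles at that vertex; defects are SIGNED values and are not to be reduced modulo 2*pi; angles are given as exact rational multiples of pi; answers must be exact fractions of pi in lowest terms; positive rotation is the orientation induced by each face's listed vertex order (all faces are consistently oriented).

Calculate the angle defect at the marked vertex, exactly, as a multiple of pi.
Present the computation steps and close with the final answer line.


Sum of corner angles at P5: (19/6)*pi
defect = 2*pi - (19/6)*pi

Answer: defect(P5) = (-7/6)*pi


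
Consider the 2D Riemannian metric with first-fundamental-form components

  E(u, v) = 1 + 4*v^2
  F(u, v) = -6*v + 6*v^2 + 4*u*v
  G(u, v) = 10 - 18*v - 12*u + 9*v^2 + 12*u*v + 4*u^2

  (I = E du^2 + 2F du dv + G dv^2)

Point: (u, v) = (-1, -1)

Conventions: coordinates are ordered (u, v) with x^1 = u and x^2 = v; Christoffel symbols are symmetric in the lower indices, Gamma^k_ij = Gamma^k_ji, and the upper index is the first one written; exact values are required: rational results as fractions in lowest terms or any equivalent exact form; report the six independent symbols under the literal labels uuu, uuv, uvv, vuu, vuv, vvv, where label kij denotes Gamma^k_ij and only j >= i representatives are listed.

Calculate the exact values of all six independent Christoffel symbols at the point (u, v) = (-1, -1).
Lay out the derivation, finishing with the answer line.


E = 5, F = 16, G = 65 at the point
E_u = 0, E_v = -8, F_u = -4, F_v = -22, G_u = -32, G_v = -48
EG - F^2 = 69;  g^inv = (1/69) * [[65, -16], [-16, 5]]
first-kind symbols [ij,l] = (1/2)(d_i g_jl + d_j g_il - d_l g_ij): [uu,u] = E_u/2 = 0, [uu,v] = F_u - E_v/2 = 0, [uv,u] = E_v/2 = -4, [uv,v] = G_u/2 = -16, [vv,u] = F_v - G_u/2 = -6, [vv,v] = G_v/2 = -24
Gamma^u_ij = (G*[ij,u] - F*[ij,v])/(EG - F^2), Gamma^v_ij = (E*[ij,v] - F*[ij,u])/(EG - F^2)

Answer: Gamma_uuu = 0, Gamma_uuv = -4/69, Gamma_uvv = -2/23, Gamma_vuu = 0, Gamma_vuv = -16/69, Gamma_vvv = -8/23


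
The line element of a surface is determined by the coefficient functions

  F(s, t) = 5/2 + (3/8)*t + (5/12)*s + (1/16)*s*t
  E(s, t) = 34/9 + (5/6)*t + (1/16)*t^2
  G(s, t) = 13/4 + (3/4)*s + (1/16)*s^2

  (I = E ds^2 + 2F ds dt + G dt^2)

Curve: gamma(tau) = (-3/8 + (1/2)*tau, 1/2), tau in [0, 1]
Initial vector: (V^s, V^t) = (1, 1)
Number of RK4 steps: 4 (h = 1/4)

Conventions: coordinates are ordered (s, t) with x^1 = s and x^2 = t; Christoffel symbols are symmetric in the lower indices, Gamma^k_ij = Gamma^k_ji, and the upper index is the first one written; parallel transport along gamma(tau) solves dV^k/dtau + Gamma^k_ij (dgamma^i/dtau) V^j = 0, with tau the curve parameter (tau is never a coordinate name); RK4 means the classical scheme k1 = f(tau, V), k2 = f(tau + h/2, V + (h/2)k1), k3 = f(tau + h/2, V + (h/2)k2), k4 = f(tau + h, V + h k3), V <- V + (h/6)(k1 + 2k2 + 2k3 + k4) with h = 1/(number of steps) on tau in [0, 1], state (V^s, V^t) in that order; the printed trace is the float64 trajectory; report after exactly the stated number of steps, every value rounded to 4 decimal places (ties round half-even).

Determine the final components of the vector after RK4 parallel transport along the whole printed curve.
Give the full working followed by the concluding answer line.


gamma'(tau) = (1/2, 0); f(tau, V)^k = -Gamma^k_ij(gamma(tau)) gamma'^i(tau) V^j; h = 1/4; intermediate values shown to 6 dp
curve data and Christoffel symbols at the stage parameters:
  tau = 0.000000: gamma = (-0.375000, 0.500000), gamma' = (0.500000, 0.000000); Gamma_sss = 0.000000, Gamma_sst = 0.072389, Gamma_stt = 0.000000, Gamma_tss = 0.000000, Gamma_tst = 0.056817, Gamma_ttt = 0.000000
  tau = 0.125000: gamma = (-0.312500, 0.500000), gamma' = (0.500000, 0.000000); Gamma_sss = 0.000000, Gamma_sst = 0.071876, Gamma_stt = 0.000000, Gamma_tss = 0.000000, Gamma_tst = 0.057041, Gamma_ttt = 0.000000
  tau = 0.250000: gamma = (-0.250000, 0.500000), gamma' = (0.500000, 0.000000); Gamma_sss = 0.000000, Gamma_sst = 0.071364, Gamma_stt = 0.000000, Gamma_tss = 0.000000, Gamma_tst = 0.057257, Gamma_ttt = 0.000000
  tau = 0.375000: gamma = (-0.187500, 0.500000), gamma' = (0.500000, 0.000000); Gamma_sss = 0.000000, Gamma_sst = 0.070854, Gamma_stt = 0.000000, Gamma_tss = 0.000000, Gamma_tst = 0.057466, Gamma_ttt = 0.000000
  tau = 0.500000: gamma = (-0.125000, 0.500000), gamma' = (0.500000, 0.000000); Gamma_sss = 0.000000, Gamma_sst = 0.070346, Gamma_stt = 0.000000, Gamma_tss = 0.000000, Gamma_tst = 0.057668, Gamma_ttt = 0.000000
  tau = 0.625000: gamma = (-0.062500, 0.500000), gamma' = (0.500000, 0.000000); Gamma_sss = 0.000000, Gamma_sst = 0.069840, Gamma_stt = 0.000000, Gamma_tss = 0.000000, Gamma_tst = 0.057862, Gamma_ttt = 0.000000
  tau = 0.750000: gamma = (0.000000, 0.500000), gamma' = (0.500000, 0.000000); Gamma_sss = 0.000000, Gamma_sst = 0.069336, Gamma_stt = 0.000000, Gamma_tss = 0.000000, Gamma_tst = 0.058049, Gamma_ttt = 0.000000
  tau = 0.875000: gamma = (0.062500, 0.500000), gamma' = (0.500000, 0.000000); Gamma_sss = 0.000000, Gamma_sst = 0.068834, Gamma_stt = 0.000000, Gamma_tss = 0.000000, Gamma_tst = 0.058229, Gamma_ttt = 0.000000
  tau = 1.000000: gamma = (0.125000, 0.500000), gamma' = (0.500000, 0.000000); Gamma_sss = 0.000000, Gamma_sst = 0.068334, Gamma_stt = 0.000000, Gamma_tss = 0.000000, Gamma_tst = 0.058402, Gamma_ttt = 0.000000
step 0: V^s = 1.0000, V^t = 1.0000
step 1: k1 = (-0.036195, -0.028409), k2 = (-0.035810, -0.028419), k3 = (-0.035810, -0.028419), k4 = (-0.035429, -0.028425); V <- V + (h/6)(k1 + 2k2 + 2k3 + k4): V^s = 0.9910, V^t = 0.9929
step 2: k1 = (-0.035429, -0.028425), k2 = (-0.035050, -0.028427), k3 = (-0.035050, -0.028427), k4 = (-0.034673, -0.028424); V <- V + (h/6)(k1 + 2k2 + 2k3 + k4): V^s = 0.9823, V^t = 0.9858
step 3: k1 = (-0.034673, -0.028424), k2 = (-0.034300, -0.028417), k3 = (-0.034300, -0.028417), k4 = (-0.033929, -0.028406); V <- V + (h/6)(k1 + 2k2 + 2k3 + k4): V^s = 0.9737, V^t = 0.9787
step 4: k1 = (-0.033929, -0.028406), k2 = (-0.033561, -0.028390), k3 = (-0.033561, -0.028391), k4 = (-0.033196, -0.028371); V <- V + (h/6)(k1 + 2k2 + 2k3 + k4): V^s = 0.9653, V^t = 0.9716

Answer: V^s = 0.9653, V^t = 0.9716


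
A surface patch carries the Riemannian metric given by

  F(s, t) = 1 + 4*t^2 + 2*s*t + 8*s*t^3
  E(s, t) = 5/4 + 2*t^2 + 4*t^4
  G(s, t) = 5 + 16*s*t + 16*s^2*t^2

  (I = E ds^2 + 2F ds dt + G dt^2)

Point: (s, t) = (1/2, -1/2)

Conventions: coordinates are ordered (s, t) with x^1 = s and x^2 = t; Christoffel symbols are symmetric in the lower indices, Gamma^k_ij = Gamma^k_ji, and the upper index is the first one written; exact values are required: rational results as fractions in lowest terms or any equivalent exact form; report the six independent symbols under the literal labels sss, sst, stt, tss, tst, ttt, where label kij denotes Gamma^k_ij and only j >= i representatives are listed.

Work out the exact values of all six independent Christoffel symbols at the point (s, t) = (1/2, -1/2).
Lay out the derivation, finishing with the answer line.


E = 2, F = 1, G = 2 at the point
E_s = 0, E_t = -4, F_s = -2, F_t = 0, G_s = -4, G_t = 4
EG - F^2 = 3;  g^inv = (1/3) * [[2, -1], [-1, 2]]
first-kind symbols [ij,l] = (1/2)(d_i g_jl + d_j g_il - d_l g_ij): [ss,s] = E_s/2 = 0, [ss,t] = F_s - E_t/2 = 0, [st,s] = E_t/2 = -2, [st,t] = G_s/2 = -2, [tt,s] = F_t - G_s/2 = 2, [tt,t] = G_t/2 = 2
Gamma^s_ij = (G*[ij,s] - F*[ij,t])/(EG - F^2), Gamma^t_ij = (E*[ij,t] - F*[ij,s])/(EG - F^2)

Answer: Gamma_sss = 0, Gamma_sst = -2/3, Gamma_stt = 2/3, Gamma_tss = 0, Gamma_tst = -2/3, Gamma_ttt = 2/3


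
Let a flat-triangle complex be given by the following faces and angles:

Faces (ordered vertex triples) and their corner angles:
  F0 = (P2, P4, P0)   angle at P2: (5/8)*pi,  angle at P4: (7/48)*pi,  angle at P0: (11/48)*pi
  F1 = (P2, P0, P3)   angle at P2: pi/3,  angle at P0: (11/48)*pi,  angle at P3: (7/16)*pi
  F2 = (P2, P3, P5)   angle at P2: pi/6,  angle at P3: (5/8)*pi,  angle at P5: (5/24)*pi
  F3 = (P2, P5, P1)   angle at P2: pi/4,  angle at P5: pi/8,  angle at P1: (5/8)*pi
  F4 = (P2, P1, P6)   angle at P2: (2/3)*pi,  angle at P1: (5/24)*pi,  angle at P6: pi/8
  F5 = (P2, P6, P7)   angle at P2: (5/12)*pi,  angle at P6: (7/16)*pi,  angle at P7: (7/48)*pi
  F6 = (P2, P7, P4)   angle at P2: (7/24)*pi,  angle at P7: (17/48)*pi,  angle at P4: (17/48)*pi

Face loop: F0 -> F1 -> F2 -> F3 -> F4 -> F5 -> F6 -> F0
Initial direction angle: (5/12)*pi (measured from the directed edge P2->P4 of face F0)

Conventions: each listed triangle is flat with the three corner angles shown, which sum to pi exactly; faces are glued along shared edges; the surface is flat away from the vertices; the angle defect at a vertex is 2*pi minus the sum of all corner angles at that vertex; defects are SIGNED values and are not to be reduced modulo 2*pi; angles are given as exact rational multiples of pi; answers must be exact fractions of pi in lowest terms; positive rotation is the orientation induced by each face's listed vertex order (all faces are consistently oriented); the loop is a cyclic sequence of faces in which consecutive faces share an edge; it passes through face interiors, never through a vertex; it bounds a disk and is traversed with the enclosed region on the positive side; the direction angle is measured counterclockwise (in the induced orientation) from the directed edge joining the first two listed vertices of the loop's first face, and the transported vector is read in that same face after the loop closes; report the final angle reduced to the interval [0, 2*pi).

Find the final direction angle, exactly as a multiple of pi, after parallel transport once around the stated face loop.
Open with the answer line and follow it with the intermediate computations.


Answer: final direction angle = (5/3)*pi

enclosed vertex P2: corner angles sum to (11/4)*pi, defect = 2*pi - (11/4)*pi = (-3/4)*pi
adding the enclosed defects to the starting angle (mod 2*pi, induced orientation) gives the holonomy
final angle = (5/12)*pi - (3/4)*pi = (5/3)*pi (mod 2*pi)


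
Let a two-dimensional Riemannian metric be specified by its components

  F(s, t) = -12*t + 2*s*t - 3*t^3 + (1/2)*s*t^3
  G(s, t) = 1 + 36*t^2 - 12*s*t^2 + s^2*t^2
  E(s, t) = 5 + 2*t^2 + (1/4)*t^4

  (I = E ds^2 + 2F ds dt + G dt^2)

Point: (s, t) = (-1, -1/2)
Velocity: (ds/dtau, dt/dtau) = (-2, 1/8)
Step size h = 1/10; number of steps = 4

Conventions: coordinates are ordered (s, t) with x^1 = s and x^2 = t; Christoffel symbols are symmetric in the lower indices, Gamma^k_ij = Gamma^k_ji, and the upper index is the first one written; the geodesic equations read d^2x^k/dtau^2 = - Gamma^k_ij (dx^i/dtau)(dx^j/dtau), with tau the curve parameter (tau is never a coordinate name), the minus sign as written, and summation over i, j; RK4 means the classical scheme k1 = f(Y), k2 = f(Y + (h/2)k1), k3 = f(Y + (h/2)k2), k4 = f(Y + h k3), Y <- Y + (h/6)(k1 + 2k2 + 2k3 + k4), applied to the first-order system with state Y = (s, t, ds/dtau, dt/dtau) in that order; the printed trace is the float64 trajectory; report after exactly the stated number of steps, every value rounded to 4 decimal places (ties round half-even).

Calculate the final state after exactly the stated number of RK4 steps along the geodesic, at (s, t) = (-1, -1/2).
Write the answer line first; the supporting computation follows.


Answer: s = -1.8012, t = -0.4520, ds/dtau = -2.0058, dt/dtau = 0.1154

f(Y) = (ds/dtau, dt/dtau, -Gamma^s_ij Y'^i Y'^j, -Gamma^t_ij Y'^i Y'^j) with the Gammas evaluated at the stage position; h = 0.100000; intermediate values shown to 6 dp
step 0: s = -1.0000, t = -0.5000, ds/dtau = -2.0000, dt/dtau = 0.1250
step 1:
  k1: at (s, t) = (-1.000000, -0.500000), (ds/dtau, dt/dtau) = (-2.000000, 0.125000); Gamma_sss = 0.000000, Gamma_sst = -0.059807, Gamma_stt = -0.837291, Gamma_tss = 0.000000, Gamma_tst = -0.098505, Gamma_ttt = -1.379068; k1 = (-2.000000, 0.125000, -0.016821, -0.027704)
  k2: at (s, t) = (-1.100000, -0.493750), (ds/dtau, dt/dtau) = (-2.000841, 0.123615); Gamma_sss = 0.000000, Gamma_sst = -0.058886, Gamma_stt = -0.846762, Gamma_tss = 0.000000, Gamma_tst = -0.097286, Gamma_ttt = -1.398952; k2 = (-2.000841, 0.123615, -0.016190, -0.026747)
  k3: at (s, t) = (-1.100042, -0.493819), (ds/dtau, dt/dtau) = (-2.000809, 0.123663); Gamma_sss = 0.000000, Gamma_sst = -0.058883, Gamma_stt = -0.846602, Gamma_tss = 0.000000, Gamma_tst = -0.097294, Gamma_ttt = -1.398871; k3 = (-2.000809, 0.123663, -0.016191, -0.026754)
  k4: at (s, t) = (-1.200081, -0.487634), (ds/dtau, dt/dtau) = (-2.001619, 0.122325); Gamma_sss = 0.000000, Gamma_sst = -0.057993, Gamma_stt = -0.856280, Gamma_tss = 0.000000, Gamma_tst = -0.096094, Gamma_ttt = -1.418854; k4 = (-2.001619, 0.122325, -0.015586, -0.025826)
  Y <- Y + (h/6)(k1 + 2k2 + 2k3 + k4): s = -1.2001, t = -0.4876, ds/dtau = -2.0016, dt/dtau = 0.1223
step 2:
  k1: at (s, t) = (-1.200082, -0.487635), (ds/dtau, dt/dtau) = (-2.001619, 0.122324); Gamma_sss = 0.000000, Gamma_sst = -0.057992, Gamma_stt = -0.856276, Gamma_tss = 0.000000, Gamma_tst = -0.096094, Gamma_ttt = -1.418852; k1 = (-2.001619, 0.122324, -0.015586, -0.025826)
  k2: at (s, t) = (-1.300163, -0.481519), (ds/dtau, dt/dtau) = (-2.002399, 0.121033); Gamma_sss = 0.000000, Gamma_sst = -0.057132, Gamma_stt = -0.866155, Gamma_tss = 0.000000, Gamma_tst = -0.094912, Gamma_ttt = -1.438932; k2 = (-2.002399, 0.121033, -0.015004, -0.024926)
  k3: at (s, t) = (-1.300202, -0.481584), (ds/dtau, dt/dtau) = (-2.002370, 0.121078); Gamma_sss = 0.000000, Gamma_sst = -0.057129, Gamma_stt = -0.865999, Gamma_tss = 0.000000, Gamma_tst = -0.094919, Gamma_ttt = -1.438852; k3 = (-2.002370, 0.121078, -0.015005, -0.024931)
  k4: at (s, t) = (-1.400319, -0.475528), (ds/dtau, dt/dtau) = (-2.003120, 0.119831); Gamma_sss = 0.000000, Gamma_sst = -0.056296, Gamma_stt = -0.876101, Gamma_tss = 0.000000, Gamma_tst = -0.093755, Gamma_ttt = -1.459042; k4 = (-2.003120, 0.119831, -0.014446, -0.024058)
  Y <- Y + (h/6)(k1 + 2k2 + 2k3 + k4): s = -1.4003, t = -0.4755, ds/dtau = -2.0031, dt/dtau = 0.1198
step 3:
  k1: at (s, t) = (-1.400320, -0.475529), (ds/dtau, dt/dtau) = (-2.003120, 0.119831); Gamma_sss = 0.000000, Gamma_sst = -0.056296, Gamma_stt = -0.876097, Gamma_tss = 0.000000, Gamma_tst = -0.093755, Gamma_ttt = -1.459040; k1 = (-2.003120, 0.119831, -0.014446, -0.024058)
  k2: at (s, t) = (-1.500476, -0.469537), (ds/dtau, dt/dtau) = (-2.003843, 0.118628); Gamma_sss = 0.000000, Gamma_sst = -0.055491, Gamma_stt = -0.886419, Gamma_tss = 0.000000, Gamma_tst = -0.092608, Gamma_ttt = -1.479339; k2 = (-2.003843, 0.118628, -0.013907, -0.023210)
  k3: at (s, t) = (-1.500512, -0.469598), (ds/dtau, dt/dtau) = (-2.003816, 0.118671); Gamma_sss = 0.000000, Gamma_sst = -0.055488, Gamma_stt = -0.886265, Gamma_tss = 0.000000, Gamma_tst = -0.092615, Gamma_ttt = -1.479260; k3 = (-2.003816, 0.118671, -0.013908, -0.023214)
  k4: at (s, t) = (-1.600702, -0.463662), (ds/dtau, dt/dtau) = (-2.004511, 0.117510); Gamma_sss = 0.000000, Gamma_sst = -0.054709, Gamma_stt = -0.896827, Gamma_tss = 0.000000, Gamma_tst = -0.091484, Gamma_ttt = -1.499679; k4 = (-2.004511, 0.117510, -0.013389, -0.022390)
  Y <- Y + (h/6)(k1 + 2k2 + 2k3 + k4): s = -1.6007, t = -0.4637, ds/dtau = -2.0045, dt/dtau = 0.1175
step 4:
  k1: at (s, t) = (-1.600702, -0.463663), (ds/dtau, dt/dtau) = (-2.004511, 0.117510); Gamma_sss = 0.000000, Gamma_sst = -0.054709, Gamma_stt = -0.896824, Gamma_tss = 0.000000, Gamma_tst = -0.091484, Gamma_ttt = -1.499677; k1 = (-2.004511, 0.117510, -0.013389, -0.022390)
  k2: at (s, t) = (-1.700928, -0.457788), (ds/dtau, dt/dtau) = (-2.005181, 0.116390); Gamma_sss = 0.000000, Gamma_sst = -0.053954, Gamma_stt = -0.907623, Gamma_tss = 0.000000, Gamma_tst = -0.090370, Gamma_ttt = -1.520216; k2 = (-2.005181, 0.116390, -0.012889, -0.021588)
  k3: at (s, t) = (-1.700961, -0.457844), (ds/dtau, dt/dtau) = (-2.005156, 0.116430); Gamma_sss = 0.000000, Gamma_sst = -0.053952, Gamma_stt = -0.907473, Gamma_tss = 0.000000, Gamma_tst = -0.090376, Gamma_ttt = -1.520138; k3 = (-2.005156, 0.116430, -0.012890, -0.021592)
  k4: at (s, t) = (-1.801218, -0.452020), (ds/dtau, dt/dtau) = (-2.005800, 0.115350); Gamma_sss = 0.000000, Gamma_sst = -0.053222, Gamma_stt = -0.918532, Gamma_tss = 0.000000, Gamma_tst = -0.089278, Gamma_ttt = -1.540809; k4 = (-2.005800, 0.115350, -0.012406, -0.020811)
  Y <- Y + (h/6)(k1 + 2k2 + 2k3 + k4): s = -1.8012, t = -0.4520, ds/dtau = -2.0058, dt/dtau = 0.1154
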